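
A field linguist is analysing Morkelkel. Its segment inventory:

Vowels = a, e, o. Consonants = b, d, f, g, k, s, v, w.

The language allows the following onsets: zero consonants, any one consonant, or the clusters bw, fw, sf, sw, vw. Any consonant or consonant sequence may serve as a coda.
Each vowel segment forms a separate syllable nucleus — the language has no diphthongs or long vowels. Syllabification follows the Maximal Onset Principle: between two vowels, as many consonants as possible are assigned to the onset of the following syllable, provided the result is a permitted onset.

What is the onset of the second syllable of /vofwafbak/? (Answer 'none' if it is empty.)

fw

Vowels present: o, a, a; each is a nucleus, giving 3 syllables.
/o…a/ gap (V1→V2): /fw/ is a licit onset in full, so it all attaches to the next syllable.
/a…a/ gap (V2→V3): /fb/ splits as /f/ + /b/ (/b/ is the longest suffix that is a licit onset).
Putting it together: vo.fwaf.bak.
Syllable 2 is /fwaf/: onset /fw/, nucleus /a/, coda /f/.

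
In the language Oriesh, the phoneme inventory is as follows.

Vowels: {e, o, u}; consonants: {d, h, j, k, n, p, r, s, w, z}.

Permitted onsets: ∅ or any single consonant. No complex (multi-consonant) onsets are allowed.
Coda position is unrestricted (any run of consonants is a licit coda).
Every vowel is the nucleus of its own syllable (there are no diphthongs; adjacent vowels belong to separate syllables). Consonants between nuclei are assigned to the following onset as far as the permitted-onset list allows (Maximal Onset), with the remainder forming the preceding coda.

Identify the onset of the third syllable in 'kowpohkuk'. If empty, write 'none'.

The vowels are o, o, u — 3 nuclei, so 3 syllables.
σ1/σ2 boundary: cluster /wp/ — the longest permitted-onset suffix is /p/; onset = /p/, preceding coda = /w/.
σ2/σ3 boundary: /hk/ — longest licit onset from the right is /k/, leaving /h/ as coda.
So the parse is kow.poh.kuk.
Syllable 3 is /kuk/: onset /k/, nucleus /u/, coda /k/.

k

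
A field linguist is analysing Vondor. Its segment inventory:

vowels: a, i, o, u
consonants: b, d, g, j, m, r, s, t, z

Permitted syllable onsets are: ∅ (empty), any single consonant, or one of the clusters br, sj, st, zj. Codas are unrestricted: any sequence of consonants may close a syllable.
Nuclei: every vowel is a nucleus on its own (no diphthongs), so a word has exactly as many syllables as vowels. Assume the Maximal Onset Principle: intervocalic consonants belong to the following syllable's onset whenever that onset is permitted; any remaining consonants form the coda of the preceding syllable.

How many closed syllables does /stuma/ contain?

0

The vowels are u, a — 2 nuclei, so 2 syllables.
Between /u/ (V1) and /a/ (V2): /m/ → onset of the next syllable (single consonants are always licit onsets).
Putting it together: stu.ma.
Classifying each syllable: /stu/ (open), /ma/ (open).
Closed syllables: 0.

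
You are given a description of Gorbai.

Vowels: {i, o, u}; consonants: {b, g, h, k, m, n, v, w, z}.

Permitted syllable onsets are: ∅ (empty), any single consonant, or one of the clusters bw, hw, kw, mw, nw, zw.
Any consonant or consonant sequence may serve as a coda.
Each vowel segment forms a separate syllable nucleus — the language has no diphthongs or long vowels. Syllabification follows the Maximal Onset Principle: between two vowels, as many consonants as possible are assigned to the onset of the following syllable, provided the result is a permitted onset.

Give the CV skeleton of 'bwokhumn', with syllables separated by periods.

The vowels are o, u — 2 nuclei, so 2 syllables.
σ1/σ2 boundary: /kh/; trying suffixes from longest down, /h/ is the first permitted one, so coda /k/ | onset /h/.
Syllabification: bwok.humn.
Mapping each syllable to C/V: /bwok/ → CCVC, /humn/ → CVCC.

CCVC.CVCC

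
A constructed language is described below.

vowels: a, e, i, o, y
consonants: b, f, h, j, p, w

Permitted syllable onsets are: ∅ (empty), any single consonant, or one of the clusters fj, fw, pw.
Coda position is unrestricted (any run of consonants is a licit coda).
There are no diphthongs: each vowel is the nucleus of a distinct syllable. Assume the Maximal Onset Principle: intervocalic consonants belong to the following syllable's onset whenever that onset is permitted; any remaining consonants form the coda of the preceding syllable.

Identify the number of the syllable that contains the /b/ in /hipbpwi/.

1

The vowels are i, i — 2 nuclei, so 2 syllables.
Between /i/ (V1) and /i/ (V2): /pbpw/ splits as /pb/ + /pw/ (/pw/ is the longest suffix that is a licit onset).
Putting it together: hipb.pwi.
The /b/ is in the coda of syllable 1 (/hipb/).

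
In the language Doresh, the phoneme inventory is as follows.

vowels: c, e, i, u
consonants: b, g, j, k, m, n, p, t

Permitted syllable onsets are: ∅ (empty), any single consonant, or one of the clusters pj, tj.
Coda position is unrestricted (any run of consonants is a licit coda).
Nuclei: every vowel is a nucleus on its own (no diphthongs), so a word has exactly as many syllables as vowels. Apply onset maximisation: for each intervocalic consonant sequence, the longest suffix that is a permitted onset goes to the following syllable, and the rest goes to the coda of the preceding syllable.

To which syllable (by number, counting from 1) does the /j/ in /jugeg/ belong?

1

Nuclei (vowels): u, e → 2 syllables.
Between /u/ (V1) and /e/ (V2): just /g/ — single C goes to the following onset.
Putting it together: ju.geg.
The /j/ is in the onset of syllable 1 (/ju/).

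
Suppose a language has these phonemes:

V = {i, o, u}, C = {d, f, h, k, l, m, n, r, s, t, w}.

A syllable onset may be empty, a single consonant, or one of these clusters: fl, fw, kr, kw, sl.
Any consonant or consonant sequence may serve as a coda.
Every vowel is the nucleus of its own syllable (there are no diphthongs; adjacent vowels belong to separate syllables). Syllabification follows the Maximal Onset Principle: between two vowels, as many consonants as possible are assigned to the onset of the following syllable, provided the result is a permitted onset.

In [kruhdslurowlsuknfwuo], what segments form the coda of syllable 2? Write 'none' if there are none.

The vowels are u, u, o, u, u, o — 6 nuclei, so 6 syllables.
σ1/σ2 boundary: cluster /hdsl/ — the longest permitted-onset suffix is /sl/; onset = /sl/, preceding coda = /hd/.
σ2/σ3 boundary: /r/ is a single consonant, so it becomes the next onset.
σ3/σ4 boundary: cluster /wls/ — the longest permitted-onset suffix is /s/; onset = /s/, preceding coda = /wl/.
σ4/σ5 boundary: /knfw/ — longest licit onset from the right is /fw/, leaving /kn/ as coda.
σ5/σ6 boundary: no consonants, so the boundary falls immediately after /u/.
Syllabification: kruhd.slu.rowl.sukn.fwu.o.
Syllable 2 is /slu/: onset /sl/, nucleus /u/, coda ∅.

none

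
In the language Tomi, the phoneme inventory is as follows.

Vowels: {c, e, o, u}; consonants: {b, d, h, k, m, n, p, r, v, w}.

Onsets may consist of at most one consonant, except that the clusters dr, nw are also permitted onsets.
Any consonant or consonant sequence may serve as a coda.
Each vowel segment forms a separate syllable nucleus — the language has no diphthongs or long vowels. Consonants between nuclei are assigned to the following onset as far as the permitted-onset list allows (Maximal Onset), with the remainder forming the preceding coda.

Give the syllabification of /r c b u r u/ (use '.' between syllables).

rc.bu.ru

The vowels are c, u, u — 3 nuclei, so 3 syllables.
V1 /c/ – V2 /u/: /b/ → onset of the next syllable (single consonants are always licit onsets).
V2 /u/ – V3 /u/: just /r/ — single C goes to the following onset.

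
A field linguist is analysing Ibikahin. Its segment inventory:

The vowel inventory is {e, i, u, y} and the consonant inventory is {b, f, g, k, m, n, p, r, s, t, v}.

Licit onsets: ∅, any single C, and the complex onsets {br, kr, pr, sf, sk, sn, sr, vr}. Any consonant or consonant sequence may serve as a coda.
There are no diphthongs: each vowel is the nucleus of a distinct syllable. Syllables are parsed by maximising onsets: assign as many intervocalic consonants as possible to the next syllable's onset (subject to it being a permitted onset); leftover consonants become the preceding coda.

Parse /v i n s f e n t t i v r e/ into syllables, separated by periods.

The vowels are i, e, i, e — 4 nuclei, so 4 syllables.
σ1/σ2 boundary: /nsf/; trying suffixes from longest down, /sf/ is the first permitted one, so coda /n/ | onset /sf/.
σ2/σ3 boundary: cluster /ntt/ — the longest permitted-onset suffix is /t/; onset = /t/, preceding coda = /nt/.
σ3/σ4 boundary: /vr/ — entire cluster is a permitted onset → onset /vr/, coda ∅.

vin.sfent.ti.vre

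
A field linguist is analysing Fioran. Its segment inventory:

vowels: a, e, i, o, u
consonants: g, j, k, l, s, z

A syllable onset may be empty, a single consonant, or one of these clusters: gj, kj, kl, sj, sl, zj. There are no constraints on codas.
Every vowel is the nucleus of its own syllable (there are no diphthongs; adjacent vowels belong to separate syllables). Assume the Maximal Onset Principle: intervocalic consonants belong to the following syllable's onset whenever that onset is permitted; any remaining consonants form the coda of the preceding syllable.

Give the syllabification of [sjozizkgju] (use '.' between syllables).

sjo.zizk.gju

Vowels present: o, i, u; each is a nucleus, giving 3 syllables.
σ1/σ2 boundary: just /z/ — single C goes to the following onset.
σ2/σ3 boundary: cluster /zkgj/ — the longest permitted-onset suffix is /gj/; onset = /gj/, preceding coda = /zk/.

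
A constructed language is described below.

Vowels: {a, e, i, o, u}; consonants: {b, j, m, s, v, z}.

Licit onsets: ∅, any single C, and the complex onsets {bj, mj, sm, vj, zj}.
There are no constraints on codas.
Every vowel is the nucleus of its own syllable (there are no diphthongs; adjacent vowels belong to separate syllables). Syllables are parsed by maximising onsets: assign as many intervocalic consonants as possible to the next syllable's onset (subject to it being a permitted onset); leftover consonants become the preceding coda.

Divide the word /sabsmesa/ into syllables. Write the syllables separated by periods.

sab.sme.sa

Nuclei (vowels): a, e, a → 3 syllables.
σ1/σ2 boundary: /bsm/ — longest licit onset from the right is /sm/, leaving /b/ as coda.
σ2/σ3 boundary: /s/ is a single consonant, so it becomes the next onset.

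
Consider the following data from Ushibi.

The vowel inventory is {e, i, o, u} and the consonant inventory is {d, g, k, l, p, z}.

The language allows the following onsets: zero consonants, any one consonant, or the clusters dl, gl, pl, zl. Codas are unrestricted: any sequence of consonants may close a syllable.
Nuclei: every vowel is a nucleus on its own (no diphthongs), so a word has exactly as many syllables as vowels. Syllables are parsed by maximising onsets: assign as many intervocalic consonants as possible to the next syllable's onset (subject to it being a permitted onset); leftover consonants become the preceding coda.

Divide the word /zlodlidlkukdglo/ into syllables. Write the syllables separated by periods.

zlo.dlidl.kukd.glo

The vowels are o, i, u, o — 4 nuclei, so 4 syllables.
σ1/σ2 boundary: /dl/ — entire cluster is a permitted onset → onset /dl/, coda ∅.
σ2/σ3 boundary: /dlk/ splits as /dl/ + /k/ (/k/ is the longest suffix that is a licit onset).
σ3/σ4 boundary: /kdgl/; trying suffixes from longest down, /gl/ is the first permitted one, so coda /kd/ | onset /gl/.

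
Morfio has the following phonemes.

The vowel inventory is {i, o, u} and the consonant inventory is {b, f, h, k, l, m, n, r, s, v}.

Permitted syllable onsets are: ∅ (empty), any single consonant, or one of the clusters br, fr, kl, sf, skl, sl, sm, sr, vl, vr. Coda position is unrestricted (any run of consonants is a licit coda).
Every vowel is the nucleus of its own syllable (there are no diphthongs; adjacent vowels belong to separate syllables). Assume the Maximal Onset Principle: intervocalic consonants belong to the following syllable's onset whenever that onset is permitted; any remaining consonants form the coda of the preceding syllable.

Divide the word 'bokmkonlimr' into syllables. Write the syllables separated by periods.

Nuclei (vowels): o, o, i → 3 syllables.
σ1/σ2 boundary: /kmk/ — longest licit onset from the right is /k/, leaving /km/ as coda.
σ2/σ3 boundary: /nl/ splits as /n/ + /l/ (/l/ is the longest suffix that is a licit onset).

bokm.kon.limr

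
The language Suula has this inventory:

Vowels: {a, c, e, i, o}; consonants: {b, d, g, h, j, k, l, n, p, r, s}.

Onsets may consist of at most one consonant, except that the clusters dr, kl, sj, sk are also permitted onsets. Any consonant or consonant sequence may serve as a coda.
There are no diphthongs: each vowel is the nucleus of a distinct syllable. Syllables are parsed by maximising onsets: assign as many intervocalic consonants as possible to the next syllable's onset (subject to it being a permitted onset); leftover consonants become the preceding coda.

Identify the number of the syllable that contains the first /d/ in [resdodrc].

Vowels present: e, o, c; each is a nucleus, giving 3 syllables.
V1 /e/ – V2 /o/: cluster /sd/ — the longest permitted-onset suffix is /d/; onset = /d/, preceding coda = /s/.
V2 /o/ – V3 /c/: cluster /dr/ — /dr/ is itself a permitted onset, so the whole cluster goes right; preceding coda = ∅.
So the parse is res.do.drc.
The first /d/ is in the onset of syllable 2 (/do/).

2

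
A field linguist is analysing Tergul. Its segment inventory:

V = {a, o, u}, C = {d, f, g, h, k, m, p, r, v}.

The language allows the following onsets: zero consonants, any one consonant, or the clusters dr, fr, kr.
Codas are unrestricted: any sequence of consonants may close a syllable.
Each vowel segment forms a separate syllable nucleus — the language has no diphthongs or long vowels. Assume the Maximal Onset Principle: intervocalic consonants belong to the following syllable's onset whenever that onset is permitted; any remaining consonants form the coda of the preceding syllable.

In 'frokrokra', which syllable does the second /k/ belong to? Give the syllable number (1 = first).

3

The vowels are o, o, a — 3 nuclei, so 3 syllables.
σ1/σ2 boundary: /kr/ — entire cluster is a permitted onset → onset /kr/, coda ∅.
σ2/σ3 boundary: cluster /kr/ — /kr/ is itself a permitted onset, so the whole cluster goes right; preceding coda = ∅.
Syllabification: fro.kro.kra.
The second /k/ is in the onset of syllable 3 (/kra/).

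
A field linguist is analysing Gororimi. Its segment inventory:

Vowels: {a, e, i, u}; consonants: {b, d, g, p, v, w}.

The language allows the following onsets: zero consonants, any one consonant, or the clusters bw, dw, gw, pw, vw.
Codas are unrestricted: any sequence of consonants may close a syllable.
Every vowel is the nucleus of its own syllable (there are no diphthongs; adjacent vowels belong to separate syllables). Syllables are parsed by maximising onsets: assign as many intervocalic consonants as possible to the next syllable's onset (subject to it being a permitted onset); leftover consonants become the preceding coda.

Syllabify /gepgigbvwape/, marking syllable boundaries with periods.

The vowels are e, i, a, e — 4 nuclei, so 4 syllables.
V1 /e/ – V2 /i/: cluster /pg/ — the longest permitted-onset suffix is /g/; onset = /g/, preceding coda = /p/.
V2 /i/ – V3 /a/: cluster /gbvw/ — the longest permitted-onset suffix is /vw/; onset = /vw/, preceding coda = /gb/.
V3 /a/ – V4 /e/: /p/ → onset of the next syllable (single consonants are always licit onsets).

gep.gigb.vwa.pe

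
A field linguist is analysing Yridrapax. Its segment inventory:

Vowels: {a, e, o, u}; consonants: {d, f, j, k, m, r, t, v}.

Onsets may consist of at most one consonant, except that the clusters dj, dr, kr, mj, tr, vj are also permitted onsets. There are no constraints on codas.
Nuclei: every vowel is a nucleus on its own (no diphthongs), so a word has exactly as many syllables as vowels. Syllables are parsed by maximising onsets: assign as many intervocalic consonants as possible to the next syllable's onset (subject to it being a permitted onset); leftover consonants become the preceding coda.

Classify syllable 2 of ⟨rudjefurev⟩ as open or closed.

open

Vowels present: u, e, u, e; each is a nucleus, giving 4 syllables.
Between /u/ (V1) and /e/ (V2): cluster /dj/ — /dj/ is itself a permitted onset, so the whole cluster goes right; preceding coda = ∅.
Between /e/ (V2) and /u/ (V3): /f/ is a single consonant, so it becomes the next onset.
Between /u/ (V3) and /e/ (V4): /r/ → onset of the next syllable (single consonants are always licit onsets).
Syllabification: ru.dje.fu.rev.
Syllable 2 is /dje/; it ends in its nucleus with no coda, so it is open.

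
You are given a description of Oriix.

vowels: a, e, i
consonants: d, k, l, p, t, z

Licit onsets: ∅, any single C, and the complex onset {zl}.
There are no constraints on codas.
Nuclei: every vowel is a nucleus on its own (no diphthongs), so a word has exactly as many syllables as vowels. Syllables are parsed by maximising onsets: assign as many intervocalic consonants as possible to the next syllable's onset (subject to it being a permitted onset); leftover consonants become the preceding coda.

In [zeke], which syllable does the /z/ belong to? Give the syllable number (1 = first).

Nuclei (vowels): e, e → 2 syllables.
/e…e/ gap (V1→V2): just /k/ — single C goes to the following onset.
Syllabification: ze.ke.
The /z/ is in the onset of syllable 1 (/ze/).

1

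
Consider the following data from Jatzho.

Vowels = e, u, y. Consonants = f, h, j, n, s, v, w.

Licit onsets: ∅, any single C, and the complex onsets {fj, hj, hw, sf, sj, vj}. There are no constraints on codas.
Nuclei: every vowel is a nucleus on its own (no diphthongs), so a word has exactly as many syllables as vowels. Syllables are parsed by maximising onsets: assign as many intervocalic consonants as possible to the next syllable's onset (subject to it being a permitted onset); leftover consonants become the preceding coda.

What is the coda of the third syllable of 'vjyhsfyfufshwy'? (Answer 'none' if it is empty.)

Nuclei (vowels): y, y, u, y → 4 syllables.
/y…y/ gap (V1→V2): /hsf/ — longest licit onset from the right is /sf/, leaving /h/ as coda.
/y…u/ gap (V2→V3): just /f/ — single C goes to the following onset.
/u…y/ gap (V3→V4): /fshw/ — longest licit onset from the right is /hw/, leaving /fs/ as coda.
So the parse is vjyh.sfy.fufs.hwy.
Syllable 3 is /fufs/: onset /f/, nucleus /u/, coda /fs/.

fs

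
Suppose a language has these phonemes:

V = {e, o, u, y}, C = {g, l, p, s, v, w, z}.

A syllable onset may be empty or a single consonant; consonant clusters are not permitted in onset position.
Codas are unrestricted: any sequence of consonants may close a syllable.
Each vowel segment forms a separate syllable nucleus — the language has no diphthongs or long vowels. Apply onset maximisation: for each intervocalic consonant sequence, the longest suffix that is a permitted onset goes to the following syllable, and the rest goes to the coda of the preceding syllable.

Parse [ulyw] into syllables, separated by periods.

Vowels present: u, y; each is a nucleus, giving 2 syllables.
/u…y/ gap (V1→V2): /l/ is a single consonant, so it becomes the next onset.

u.lyw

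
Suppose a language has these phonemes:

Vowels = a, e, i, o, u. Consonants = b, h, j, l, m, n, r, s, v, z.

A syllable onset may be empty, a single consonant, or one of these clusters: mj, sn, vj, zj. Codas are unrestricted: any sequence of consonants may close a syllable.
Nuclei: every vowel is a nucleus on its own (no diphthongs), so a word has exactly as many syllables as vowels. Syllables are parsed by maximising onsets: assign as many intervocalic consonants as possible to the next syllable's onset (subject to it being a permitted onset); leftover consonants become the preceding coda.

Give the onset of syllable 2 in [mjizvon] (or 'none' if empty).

Vowels present: i, o; each is a nucleus, giving 2 syllables.
σ1/σ2 boundary: /zv/ — longest licit onset from the right is /v/, leaving /z/ as coda.
Syllabification: mjiz.von.
Syllable 2 is /von/: onset /v/, nucleus /o/, coda /n/.

v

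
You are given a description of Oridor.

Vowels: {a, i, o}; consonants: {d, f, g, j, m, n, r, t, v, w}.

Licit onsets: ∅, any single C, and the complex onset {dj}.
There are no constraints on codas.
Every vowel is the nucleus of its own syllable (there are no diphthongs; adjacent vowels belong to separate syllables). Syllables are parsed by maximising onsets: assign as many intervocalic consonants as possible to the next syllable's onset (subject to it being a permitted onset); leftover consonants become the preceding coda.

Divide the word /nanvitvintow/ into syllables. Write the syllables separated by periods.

nan.vit.vin.tow

Vowels present: a, i, i, o; each is a nucleus, giving 4 syllables.
V1 /a/ – V2 /i/: cluster /nv/ — the longest permitted-onset suffix is /v/; onset = /v/, preceding coda = /n/.
V2 /i/ – V3 /i/: /tv/; trying suffixes from longest down, /v/ is the first permitted one, so coda /t/ | onset /v/.
V3 /i/ – V4 /o/: /nt/ splits as /n/ + /t/ (/t/ is the longest suffix that is a licit onset).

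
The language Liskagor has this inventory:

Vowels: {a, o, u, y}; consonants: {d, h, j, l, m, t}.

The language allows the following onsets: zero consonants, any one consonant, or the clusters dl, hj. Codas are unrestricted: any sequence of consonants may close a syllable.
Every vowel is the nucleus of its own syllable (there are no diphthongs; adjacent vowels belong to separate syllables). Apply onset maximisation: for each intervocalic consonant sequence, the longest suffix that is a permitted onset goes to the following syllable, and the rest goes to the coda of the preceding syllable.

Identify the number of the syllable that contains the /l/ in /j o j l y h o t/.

Vowels present: o, y, o; each is a nucleus, giving 3 syllables.
/o…y/ gap (V1→V2): /jl/ splits as /j/ + /l/ (/l/ is the longest suffix that is a licit onset).
/y…o/ gap (V2→V3): /h/ is a single consonant, so it becomes the next onset.
So the parse is joj.ly.hot.
The /l/ is in the onset of syllable 2 (/ly/).

2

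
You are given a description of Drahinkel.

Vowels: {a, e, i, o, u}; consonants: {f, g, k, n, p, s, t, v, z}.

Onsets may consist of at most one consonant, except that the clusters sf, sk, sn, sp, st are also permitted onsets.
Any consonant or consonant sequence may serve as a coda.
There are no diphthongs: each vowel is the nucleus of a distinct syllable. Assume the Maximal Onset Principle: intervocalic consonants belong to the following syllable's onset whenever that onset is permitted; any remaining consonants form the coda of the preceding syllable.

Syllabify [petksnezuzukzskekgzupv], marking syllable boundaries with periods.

Vowels present: e, e, u, u, e, u; each is a nucleus, giving 6 syllables.
/e…e/ gap (V1→V2): cluster /tksn/ — the longest permitted-onset suffix is /sn/; onset = /sn/, preceding coda = /tk/.
/e…u/ gap (V2→V3): /z/ → onset of the next syllable (single consonants are always licit onsets).
/u…u/ gap (V3→V4): /z/ is a single consonant, so it becomes the next onset.
/u…e/ gap (V4→V5): /kzsk/ splits as /kz/ + /sk/ (/sk/ is the longest suffix that is a licit onset).
/e…u/ gap (V5→V6): /kgz/; trying suffixes from longest down, /z/ is the first permitted one, so coda /kg/ | onset /z/.

petk.sne.zu.zukz.skekg.zupv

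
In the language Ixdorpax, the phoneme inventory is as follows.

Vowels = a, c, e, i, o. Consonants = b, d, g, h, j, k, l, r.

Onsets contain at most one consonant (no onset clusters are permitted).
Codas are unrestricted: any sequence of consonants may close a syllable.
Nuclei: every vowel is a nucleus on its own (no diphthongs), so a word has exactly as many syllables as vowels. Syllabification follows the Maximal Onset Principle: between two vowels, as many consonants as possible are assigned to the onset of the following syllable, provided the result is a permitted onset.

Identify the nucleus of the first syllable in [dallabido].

Vowels present: a, a, i, o; each is a nucleus, giving 4 syllables.
The first nucleus (vowel 1 from the left) is /a/.

a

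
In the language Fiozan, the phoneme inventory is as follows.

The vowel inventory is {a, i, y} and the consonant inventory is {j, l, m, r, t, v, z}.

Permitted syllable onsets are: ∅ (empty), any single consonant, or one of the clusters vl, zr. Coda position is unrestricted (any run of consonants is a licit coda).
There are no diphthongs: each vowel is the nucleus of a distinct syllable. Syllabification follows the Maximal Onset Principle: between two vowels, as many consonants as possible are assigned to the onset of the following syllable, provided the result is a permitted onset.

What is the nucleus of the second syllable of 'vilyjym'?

Vowels present: i, y, y; each is a nucleus, giving 3 syllables.
The second nucleus (vowel 2 from the left) is /y/.

y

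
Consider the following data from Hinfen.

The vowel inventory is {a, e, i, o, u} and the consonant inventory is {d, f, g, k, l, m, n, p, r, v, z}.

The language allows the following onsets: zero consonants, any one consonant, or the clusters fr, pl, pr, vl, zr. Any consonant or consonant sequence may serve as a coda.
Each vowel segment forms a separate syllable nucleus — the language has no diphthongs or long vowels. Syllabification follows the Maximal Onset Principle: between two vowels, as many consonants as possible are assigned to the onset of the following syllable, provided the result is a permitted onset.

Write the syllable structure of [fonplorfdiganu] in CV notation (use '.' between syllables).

Nuclei (vowels): o, o, i, a, u → 5 syllables.
/o…o/ gap (V1→V2): /npl/; trying suffixes from longest down, /pl/ is the first permitted one, so coda /n/ | onset /pl/.
/o…i/ gap (V2→V3): cluster /rfd/ — the longest permitted-onset suffix is /d/; onset = /d/, preceding coda = /rf/.
/i…a/ gap (V3→V4): /g/ → onset of the next syllable (single consonants are always licit onsets).
/a…u/ gap (V4→V5): /n/ → onset of the next syllable (single consonants are always licit onsets).
So the parse is fon.plorf.di.ga.nu.
Mapping each syllable to C/V: /fon/ → CVC, /plorf/ → CCVCC, /di/ → CV, /ga/ → CV, /nu/ → CV.

CVC.CCVCC.CV.CV.CV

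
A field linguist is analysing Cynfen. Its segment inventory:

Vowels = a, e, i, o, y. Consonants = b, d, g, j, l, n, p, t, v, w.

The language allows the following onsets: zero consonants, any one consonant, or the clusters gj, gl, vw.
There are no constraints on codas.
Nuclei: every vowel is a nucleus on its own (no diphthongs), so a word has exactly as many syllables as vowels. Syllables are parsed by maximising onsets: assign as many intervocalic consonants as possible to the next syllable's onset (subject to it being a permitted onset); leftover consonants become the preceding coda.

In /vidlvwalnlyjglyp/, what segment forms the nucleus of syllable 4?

The vowels are i, a, y, y — 4 nuclei, so 4 syllables.
The fourth nucleus (vowel 4 from the left) is /y/.

y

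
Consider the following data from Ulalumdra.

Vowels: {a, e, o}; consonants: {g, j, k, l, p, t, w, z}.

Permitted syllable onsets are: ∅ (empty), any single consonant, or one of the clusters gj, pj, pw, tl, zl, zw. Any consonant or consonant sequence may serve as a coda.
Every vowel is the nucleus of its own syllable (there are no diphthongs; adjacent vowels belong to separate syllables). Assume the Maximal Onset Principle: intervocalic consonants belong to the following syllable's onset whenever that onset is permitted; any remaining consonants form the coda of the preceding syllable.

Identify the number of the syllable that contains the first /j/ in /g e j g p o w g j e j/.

The vowels are e, o, e — 3 nuclei, so 3 syllables.
V1 /e/ – V2 /o/: /jgp/; trying suffixes from longest down, /p/ is the first permitted one, so coda /jg/ | onset /p/.
V2 /o/ – V3 /e/: /wgj/ — longest licit onset from the right is /gj/, leaving /w/ as coda.
Result: gejg.pow.gjej.
The first /j/ is in the coda of syllable 1 (/gejg/).

1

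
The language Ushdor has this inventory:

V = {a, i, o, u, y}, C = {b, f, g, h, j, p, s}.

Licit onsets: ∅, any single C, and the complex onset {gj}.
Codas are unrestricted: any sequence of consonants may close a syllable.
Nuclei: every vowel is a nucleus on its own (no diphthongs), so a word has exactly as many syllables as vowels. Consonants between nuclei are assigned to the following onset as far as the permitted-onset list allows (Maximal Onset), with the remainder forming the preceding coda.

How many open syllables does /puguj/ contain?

1

Nuclei (vowels): u, u → 2 syllables.
V1 /u/ – V2 /u/: /g/ is a single consonant, so it becomes the next onset.
Putting it together: pu.guj.
Classifying each syllable: /pu/ (open), /guj/ (closed).
Open syllables: 1.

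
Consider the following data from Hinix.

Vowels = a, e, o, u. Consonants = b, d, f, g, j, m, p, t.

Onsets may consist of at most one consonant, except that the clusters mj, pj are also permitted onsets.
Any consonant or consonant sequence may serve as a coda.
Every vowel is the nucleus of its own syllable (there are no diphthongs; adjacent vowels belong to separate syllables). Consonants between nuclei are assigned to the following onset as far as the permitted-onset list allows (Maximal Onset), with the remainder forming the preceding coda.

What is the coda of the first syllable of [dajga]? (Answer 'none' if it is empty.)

j

Nuclei (vowels): a, a → 2 syllables.
V1 /a/ – V2 /a/: /jg/ — longest licit onset from the right is /g/, leaving /j/ as coda.
So the parse is daj.ga.
Syllable 1 is /daj/: onset /d/, nucleus /a/, coda /j/.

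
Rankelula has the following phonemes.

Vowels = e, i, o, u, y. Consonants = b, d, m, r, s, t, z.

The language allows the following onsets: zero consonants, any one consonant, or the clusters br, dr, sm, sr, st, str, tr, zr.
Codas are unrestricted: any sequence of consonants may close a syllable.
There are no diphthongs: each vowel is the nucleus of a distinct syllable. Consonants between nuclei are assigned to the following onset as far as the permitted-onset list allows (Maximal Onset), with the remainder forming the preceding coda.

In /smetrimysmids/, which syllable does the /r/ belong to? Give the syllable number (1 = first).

2

Vowels present: e, i, y, i; each is a nucleus, giving 4 syllables.
σ1/σ2 boundary: cluster /tr/ — /tr/ is itself a permitted onset, so the whole cluster goes right; preceding coda = ∅.
σ2/σ3 boundary: /m/ is a single consonant, so it becomes the next onset.
σ3/σ4 boundary: /sm/ — entire cluster is a permitted onset → onset /sm/, coda ∅.
Putting it together: sme.tri.my.smids.
The /r/ is in the onset of syllable 2 (/tri/).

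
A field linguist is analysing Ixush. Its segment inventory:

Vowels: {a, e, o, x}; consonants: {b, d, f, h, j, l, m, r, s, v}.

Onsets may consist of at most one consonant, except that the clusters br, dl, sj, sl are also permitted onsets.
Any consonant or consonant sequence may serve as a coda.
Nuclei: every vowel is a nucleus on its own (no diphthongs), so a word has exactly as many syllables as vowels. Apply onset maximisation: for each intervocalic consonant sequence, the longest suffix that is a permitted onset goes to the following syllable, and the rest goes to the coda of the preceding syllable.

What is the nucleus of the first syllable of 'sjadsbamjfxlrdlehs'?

a

Vowels present: a, a, x, e; each is a nucleus, giving 4 syllables.
The first nucleus (vowel 1 from the left) is /a/.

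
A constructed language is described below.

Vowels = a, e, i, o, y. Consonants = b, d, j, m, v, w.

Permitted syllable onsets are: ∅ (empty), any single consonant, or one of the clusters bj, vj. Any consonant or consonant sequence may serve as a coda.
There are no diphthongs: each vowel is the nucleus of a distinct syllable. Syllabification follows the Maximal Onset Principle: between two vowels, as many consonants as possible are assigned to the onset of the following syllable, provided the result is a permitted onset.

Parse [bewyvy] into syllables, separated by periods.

be.wy.vy

Vowels present: e, y, y; each is a nucleus, giving 3 syllables.
V1 /e/ – V2 /y/: /w/ → onset of the next syllable (single consonants are always licit onsets).
V2 /y/ – V3 /y/: /v/ is a single consonant, so it becomes the next onset.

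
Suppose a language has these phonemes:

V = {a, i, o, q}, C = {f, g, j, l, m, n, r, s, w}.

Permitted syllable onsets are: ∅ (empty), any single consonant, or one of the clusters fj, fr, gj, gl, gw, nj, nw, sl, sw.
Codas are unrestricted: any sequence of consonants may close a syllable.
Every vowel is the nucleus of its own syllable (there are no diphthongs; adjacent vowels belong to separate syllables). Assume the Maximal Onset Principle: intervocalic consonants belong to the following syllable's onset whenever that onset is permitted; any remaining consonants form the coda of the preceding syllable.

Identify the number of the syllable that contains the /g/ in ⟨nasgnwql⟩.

Vowels present: a, q; each is a nucleus, giving 2 syllables.
Between /a/ (V1) and /q/ (V2): /sgnw/ — longest licit onset from the right is /nw/, leaving /sg/ as coda.
So the parse is nasg.nwql.
The /g/ is in the coda of syllable 1 (/nasg/).

1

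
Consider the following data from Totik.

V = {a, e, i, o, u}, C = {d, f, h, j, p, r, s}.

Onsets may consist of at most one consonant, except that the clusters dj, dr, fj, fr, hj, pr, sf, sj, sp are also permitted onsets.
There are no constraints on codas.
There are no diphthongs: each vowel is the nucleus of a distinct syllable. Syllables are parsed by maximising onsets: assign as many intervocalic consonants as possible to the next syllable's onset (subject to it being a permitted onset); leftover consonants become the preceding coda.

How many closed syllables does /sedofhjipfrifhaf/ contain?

Vowels present: e, o, i, i, a; each is a nucleus, giving 5 syllables.
Between /e/ (V1) and /o/ (V2): /d/ → onset of the next syllable (single consonants are always licit onsets).
Between /o/ (V2) and /i/ (V3): /fhj/; trying suffixes from longest down, /hj/ is the first permitted one, so coda /f/ | onset /hj/.
Between /i/ (V3) and /i/ (V4): /pfr/ splits as /p/ + /fr/ (/fr/ is the longest suffix that is a licit onset).
Between /i/ (V4) and /a/ (V5): /fh/ — longest licit onset from the right is /h/, leaving /f/ as coda.
Result: se.dof.hjip.frif.haf.
Classifying each syllable: /se/ (open), /dof/ (closed), /hjip/ (closed), /frif/ (closed), /haf/ (closed).
Closed syllables: 4.

4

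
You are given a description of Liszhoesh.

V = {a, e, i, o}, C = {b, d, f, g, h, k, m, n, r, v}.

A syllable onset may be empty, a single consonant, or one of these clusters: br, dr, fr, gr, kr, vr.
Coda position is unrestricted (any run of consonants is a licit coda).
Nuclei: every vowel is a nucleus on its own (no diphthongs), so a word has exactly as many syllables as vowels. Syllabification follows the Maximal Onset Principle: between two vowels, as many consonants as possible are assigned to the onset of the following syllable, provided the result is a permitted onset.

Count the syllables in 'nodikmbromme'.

Vowels present: o, i, o, e; each is a nucleus, giving 4 syllables.

4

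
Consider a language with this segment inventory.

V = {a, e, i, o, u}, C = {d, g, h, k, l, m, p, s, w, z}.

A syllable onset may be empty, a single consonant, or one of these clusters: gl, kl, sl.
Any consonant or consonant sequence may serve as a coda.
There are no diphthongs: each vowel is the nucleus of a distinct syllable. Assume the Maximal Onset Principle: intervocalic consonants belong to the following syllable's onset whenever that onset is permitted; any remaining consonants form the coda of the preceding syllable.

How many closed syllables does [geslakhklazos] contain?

Vowels present: e, a, a, o; each is a nucleus, giving 4 syllables.
V1 /e/ – V2 /a/: /sl/ is a licit onset in full, so it all attaches to the next syllable.
V2 /a/ – V3 /a/: /khkl/; trying suffixes from longest down, /kl/ is the first permitted one, so coda /kh/ | onset /kl/.
V3 /a/ – V4 /o/: just /z/ — single C goes to the following onset.
Putting it together: ge.slakh.kla.zos.
Classifying each syllable: /ge/ (open), /slakh/ (closed), /kla/ (open), /zos/ (closed).
Closed syllables: 2.

2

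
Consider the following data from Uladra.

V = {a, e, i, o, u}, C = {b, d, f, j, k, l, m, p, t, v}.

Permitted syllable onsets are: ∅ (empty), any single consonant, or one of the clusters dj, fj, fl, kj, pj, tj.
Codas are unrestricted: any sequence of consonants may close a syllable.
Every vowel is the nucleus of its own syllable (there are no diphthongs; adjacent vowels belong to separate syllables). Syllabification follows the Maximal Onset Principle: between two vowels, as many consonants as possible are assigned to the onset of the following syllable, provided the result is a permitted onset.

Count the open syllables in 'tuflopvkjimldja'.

2

Vowels present: u, o, i, a; each is a nucleus, giving 4 syllables.
σ1/σ2 boundary: cluster /fl/ — /fl/ is itself a permitted onset, so the whole cluster goes right; preceding coda = ∅.
σ2/σ3 boundary: cluster /pvkj/ — the longest permitted-onset suffix is /kj/; onset = /kj/, preceding coda = /pv/.
σ3/σ4 boundary: /mldj/ splits as /ml/ + /dj/ (/dj/ is the longest suffix that is a licit onset).
Putting it together: tu.flopv.kjiml.dja.
Classifying each syllable: /tu/ (open), /flopv/ (closed), /kjiml/ (closed), /dja/ (open).
Open syllables: 2.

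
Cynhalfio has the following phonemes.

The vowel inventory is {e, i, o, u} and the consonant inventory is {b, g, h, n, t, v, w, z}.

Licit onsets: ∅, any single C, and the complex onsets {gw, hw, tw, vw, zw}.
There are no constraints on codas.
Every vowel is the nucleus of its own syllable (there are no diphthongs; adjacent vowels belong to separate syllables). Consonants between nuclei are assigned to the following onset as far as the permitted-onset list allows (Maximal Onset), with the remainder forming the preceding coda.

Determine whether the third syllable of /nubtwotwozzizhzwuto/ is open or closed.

closed

The vowels are u, o, o, i, u, o — 6 nuclei, so 6 syllables.
σ1/σ2 boundary: /btw/ — longest licit onset from the right is /tw/, leaving /b/ as coda.
σ2/σ3 boundary: cluster /tw/ — /tw/ is itself a permitted onset, so the whole cluster goes right; preceding coda = ∅.
σ3/σ4 boundary: /zz/ splits as /z/ + /z/ (/z/ is the longest suffix that is a licit onset).
σ4/σ5 boundary: /zhzw/; trying suffixes from longest down, /zw/ is the first permitted one, so coda /zh/ | onset /zw/.
σ5/σ6 boundary: just /t/ — single C goes to the following onset.
So the parse is nub.two.twoz.zizh.zwu.to.
Syllable 3 is /twoz/ with coda /z/, so it is closed.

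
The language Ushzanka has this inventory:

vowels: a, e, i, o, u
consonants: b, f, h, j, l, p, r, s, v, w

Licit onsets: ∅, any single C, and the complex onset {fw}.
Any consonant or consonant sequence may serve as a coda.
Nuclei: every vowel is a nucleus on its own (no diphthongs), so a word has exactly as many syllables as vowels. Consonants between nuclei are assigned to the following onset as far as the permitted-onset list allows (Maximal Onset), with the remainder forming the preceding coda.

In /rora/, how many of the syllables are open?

2

The vowels are o, a — 2 nuclei, so 2 syllables.
V1 /o/ – V2 /a/: /r/ is a single consonant, so it becomes the next onset.
So the parse is ro.ra.
Classifying each syllable: /ro/ (open), /ra/ (open).
Open syllables: 2.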